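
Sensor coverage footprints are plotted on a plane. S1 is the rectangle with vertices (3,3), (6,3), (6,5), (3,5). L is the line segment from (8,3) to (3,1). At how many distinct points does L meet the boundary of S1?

The segment lies entirely outside S1 and never meets its boundary.

0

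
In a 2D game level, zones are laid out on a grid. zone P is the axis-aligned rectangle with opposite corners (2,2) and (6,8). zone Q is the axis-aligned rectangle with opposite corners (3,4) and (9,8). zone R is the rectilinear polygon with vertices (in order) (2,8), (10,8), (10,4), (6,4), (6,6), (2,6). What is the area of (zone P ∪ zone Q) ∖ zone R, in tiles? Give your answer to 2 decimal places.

16.00

|zone P ∪ zone Q| = 36.
|(zone P ∪ zone Q) ∩ zone R| = 20.
|(zone P ∪ zone Q) ∖ zone R| = 36 − 20 = 16.00.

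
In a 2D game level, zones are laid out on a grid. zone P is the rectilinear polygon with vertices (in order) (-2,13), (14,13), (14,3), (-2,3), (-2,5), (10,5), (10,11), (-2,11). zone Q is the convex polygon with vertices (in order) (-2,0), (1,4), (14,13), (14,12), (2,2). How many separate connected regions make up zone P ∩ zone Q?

2

zone P ∩ zone Q splits into 2 disjoint pieces (area 5.1282, area 6.4528).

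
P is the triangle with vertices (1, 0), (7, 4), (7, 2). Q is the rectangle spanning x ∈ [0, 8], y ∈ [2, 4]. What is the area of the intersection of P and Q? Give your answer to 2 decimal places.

The intersection is the polygon with vertices (7,4), (7,2), (4,2).
By the shoelace formula its area is 3.00.

3.00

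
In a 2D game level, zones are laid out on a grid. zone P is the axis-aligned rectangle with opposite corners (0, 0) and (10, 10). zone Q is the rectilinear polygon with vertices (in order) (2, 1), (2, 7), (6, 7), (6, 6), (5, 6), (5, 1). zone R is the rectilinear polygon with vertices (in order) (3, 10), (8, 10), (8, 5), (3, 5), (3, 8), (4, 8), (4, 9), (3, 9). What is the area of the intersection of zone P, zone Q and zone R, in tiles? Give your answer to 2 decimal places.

5.00

The intersection is the polygon with vertices (6,7), (6,6), (5,6), (5,5), (3,5), (3,7).
By the shoelace formula its area is 5.00.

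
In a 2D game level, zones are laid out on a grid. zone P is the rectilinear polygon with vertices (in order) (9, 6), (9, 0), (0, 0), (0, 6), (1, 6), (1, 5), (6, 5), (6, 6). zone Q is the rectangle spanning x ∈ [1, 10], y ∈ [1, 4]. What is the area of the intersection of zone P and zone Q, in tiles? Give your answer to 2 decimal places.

The intersection is the polygon with vertices (9,1), (1,1), (1,4), (9,4).
By the shoelace formula its area is 24.00.

24.00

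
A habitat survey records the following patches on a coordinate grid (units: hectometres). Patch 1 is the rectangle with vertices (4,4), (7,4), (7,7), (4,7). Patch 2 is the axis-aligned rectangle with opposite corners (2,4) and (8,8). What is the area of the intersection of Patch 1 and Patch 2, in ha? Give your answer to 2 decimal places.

|Patch 1∩Patch 2|: x∈[4,7], y∈[4,7] → 3·3 = 9.

9.00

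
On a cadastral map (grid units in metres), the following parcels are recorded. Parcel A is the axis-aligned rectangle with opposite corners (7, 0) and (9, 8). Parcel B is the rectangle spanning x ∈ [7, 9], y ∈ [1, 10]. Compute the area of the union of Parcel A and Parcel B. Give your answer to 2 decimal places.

By inclusion–exclusion:
Individual areas: |Parcel A| = 16, |Parcel B| = 18.
|Parcel A∩Parcel B|: x∈[7,9], y∈[1,8] → 2·7 = 14.
|Parcel A ∪ Parcel B| = 34 − 14 = 20.00.

20.00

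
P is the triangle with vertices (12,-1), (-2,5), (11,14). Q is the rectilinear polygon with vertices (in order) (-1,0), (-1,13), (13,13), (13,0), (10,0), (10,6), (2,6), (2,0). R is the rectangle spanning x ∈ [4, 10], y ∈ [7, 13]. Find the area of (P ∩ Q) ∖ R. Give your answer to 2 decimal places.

38.83

|P ∩ Q| = 64.1459.
|(P ∩ Q) ∩ R| = 25.3162.
|(P ∩ Q) ∖ R| = 64.1459 − 25.3162 = 38.83.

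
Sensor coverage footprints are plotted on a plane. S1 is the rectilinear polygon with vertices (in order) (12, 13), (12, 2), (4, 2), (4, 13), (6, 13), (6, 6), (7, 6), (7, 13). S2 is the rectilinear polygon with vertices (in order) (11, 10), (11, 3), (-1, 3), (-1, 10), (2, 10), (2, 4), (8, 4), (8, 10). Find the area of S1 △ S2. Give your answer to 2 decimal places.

|S1| = 81, |S2| = 48, |S1∩S2| = 25.
|S1 △ S2| = |S1| + |S2| − 2·|S1∩S2| = 81 + 48 − 50 = 79.00.

79.00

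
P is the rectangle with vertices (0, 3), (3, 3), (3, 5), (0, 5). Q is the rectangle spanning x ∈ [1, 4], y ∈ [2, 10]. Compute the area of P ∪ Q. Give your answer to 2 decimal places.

26.00

By inclusion–exclusion:
Individual areas: |P| = 6, |Q| = 24.
|P∩Q|: x∈[1,3], y∈[3,5] → 2·2 = 4.
|P ∪ Q| = 30 − 4 = 26.00.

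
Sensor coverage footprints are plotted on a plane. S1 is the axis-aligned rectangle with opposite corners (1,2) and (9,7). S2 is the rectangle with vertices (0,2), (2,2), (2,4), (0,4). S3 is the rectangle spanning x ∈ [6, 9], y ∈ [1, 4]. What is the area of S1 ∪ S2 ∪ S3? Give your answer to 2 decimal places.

45.00

By inclusion–exclusion:
Individual areas: |S1| = 40, |S2| = 4, |S3| = 9.
|S1∩S2|: x∈[1,2], y∈[2,4] → 1·2 = 2.
|S1∩S3|: x∈[6,9], y∈[2,4] → 3·2 = 6.
|S2∩S3| = 0 (no overlap).
|S1∩S2∩S3| = 0.
|S1 ∪ S2 ∪ S3| = 53 − 8 + 0 = 45.00.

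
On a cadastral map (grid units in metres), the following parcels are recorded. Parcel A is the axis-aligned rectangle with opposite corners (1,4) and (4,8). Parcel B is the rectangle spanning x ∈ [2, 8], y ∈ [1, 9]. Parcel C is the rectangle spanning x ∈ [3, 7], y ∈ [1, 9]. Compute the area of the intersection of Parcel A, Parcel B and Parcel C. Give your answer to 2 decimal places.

The intersection is the polygon with vertices (4,4), (3,4), (3,8), (4,8).
By the shoelace formula its area is 4.00.

4.00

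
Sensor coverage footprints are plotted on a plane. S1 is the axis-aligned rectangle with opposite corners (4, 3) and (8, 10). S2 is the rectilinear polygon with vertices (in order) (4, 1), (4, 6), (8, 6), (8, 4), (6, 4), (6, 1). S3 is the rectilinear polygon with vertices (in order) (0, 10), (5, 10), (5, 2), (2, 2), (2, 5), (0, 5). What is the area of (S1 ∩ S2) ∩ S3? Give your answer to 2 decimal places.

The region (S1 ∩ S2) ∩ S3 is the polygon with vertices (4,3), (4,6), (5,6), (5,3).
By the shoelace formula its area is 3.00.

3.00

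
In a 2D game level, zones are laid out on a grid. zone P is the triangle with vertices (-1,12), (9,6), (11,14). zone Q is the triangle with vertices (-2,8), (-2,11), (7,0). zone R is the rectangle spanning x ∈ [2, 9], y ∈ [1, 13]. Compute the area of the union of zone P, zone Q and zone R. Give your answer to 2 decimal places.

105.94

By inclusion–exclusion:
Individual areas: |zone P| = 46, |zone Q| = 13.5, |zone R| = 84.
|zone P∩zone Q| = 0.
|zone P∩zone R| = 33.55.
|zone Q∩zone R| = 4.0133.
|zone P∩zone Q∩zone R| = 0.
|zone P ∪ zone Q ∪ zone R| = 143.5 − 37.5633 + 0 = 105.94.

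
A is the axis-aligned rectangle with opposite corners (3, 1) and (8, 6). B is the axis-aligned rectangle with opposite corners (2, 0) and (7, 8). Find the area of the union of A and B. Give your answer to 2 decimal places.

By inclusion–exclusion:
Individual areas: |A| = 25, |B| = 40.
|A∩B|: x∈[3,7], y∈[1,6] → 4·5 = 20.
|A ∪ B| = 65 − 20 = 45.00.

45.00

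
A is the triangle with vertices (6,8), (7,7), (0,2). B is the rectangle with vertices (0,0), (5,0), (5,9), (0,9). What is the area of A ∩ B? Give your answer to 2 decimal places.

3.57

The intersection is the polygon with vertices (0,2), (5,7), (5,5.571).
By the shoelace formula its area is 3.57.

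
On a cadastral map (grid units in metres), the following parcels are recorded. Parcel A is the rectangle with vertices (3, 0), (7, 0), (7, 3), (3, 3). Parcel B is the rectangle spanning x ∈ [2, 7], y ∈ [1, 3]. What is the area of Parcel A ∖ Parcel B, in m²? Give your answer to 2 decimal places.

|Parcel A∩Parcel B|: x∈[3,7], y∈[1,3] → 4·2 = 8.
|Parcel A| = 12.
|Parcel A ∖ Parcel B| = |Parcel A| − |Parcel A∩Parcel B| = 12 − 8 = 4.00.

4.00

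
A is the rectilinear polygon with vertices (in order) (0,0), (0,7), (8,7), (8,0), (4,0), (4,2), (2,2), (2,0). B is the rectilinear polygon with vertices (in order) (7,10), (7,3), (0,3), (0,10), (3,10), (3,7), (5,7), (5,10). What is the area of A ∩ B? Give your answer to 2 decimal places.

The intersection is the polygon with vertices (0,7), (3,7), (5,7), (7,7), (7,3), (0,3).
By the shoelace formula its area is 28.00.

28.00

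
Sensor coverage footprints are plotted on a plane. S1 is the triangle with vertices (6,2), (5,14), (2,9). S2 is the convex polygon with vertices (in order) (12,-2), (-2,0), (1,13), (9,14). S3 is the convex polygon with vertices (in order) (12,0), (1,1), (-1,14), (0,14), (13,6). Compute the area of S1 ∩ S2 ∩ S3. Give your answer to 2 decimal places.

The intersection is the polygon with vertices (2,9), (3.652,11.753), (5.27,10.757), (6,2).
By the shoelace formula its area is 18.01.

18.01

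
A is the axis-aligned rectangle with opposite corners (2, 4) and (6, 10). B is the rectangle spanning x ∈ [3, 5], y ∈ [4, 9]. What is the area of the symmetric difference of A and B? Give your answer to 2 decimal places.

|A∩B|: x∈[3,5], y∈[4,9] → 2·5 = 10.
|A △ B| = |A| + |B| − 2·|A∩B| = 24 + 10 − 20 = 14.00.

14.00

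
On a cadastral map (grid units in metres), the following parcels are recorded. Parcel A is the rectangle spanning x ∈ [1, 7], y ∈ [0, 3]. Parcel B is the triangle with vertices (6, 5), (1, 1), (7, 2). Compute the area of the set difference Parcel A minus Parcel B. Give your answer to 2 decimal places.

|Parcel A| = 18, |Parcel A∩Parcel B| = 6.3333.
|Parcel A ∖ Parcel B| = |Parcel A| − |Parcel A∩Parcel B| = 18 − 6.3333 = 11.67.

11.67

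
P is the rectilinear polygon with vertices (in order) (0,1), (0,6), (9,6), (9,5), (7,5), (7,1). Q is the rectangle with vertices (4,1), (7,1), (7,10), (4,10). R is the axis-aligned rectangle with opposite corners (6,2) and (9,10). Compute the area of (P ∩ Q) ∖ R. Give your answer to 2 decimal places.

|P ∩ Q| = 15.
|(P ∩ Q) ∩ R| = 4.
|(P ∩ Q) ∖ R| = 15 − 4 = 11.00.

11.00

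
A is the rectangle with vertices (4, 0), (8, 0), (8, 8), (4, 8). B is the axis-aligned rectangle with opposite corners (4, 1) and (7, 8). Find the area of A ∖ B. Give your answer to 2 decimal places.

|A∩B|: x∈[4,7], y∈[1,8] → 3·7 = 21.
|A| = 32.
|A ∖ B| = |A| − |A∩B| = 32 − 21 = 11.00.

11.00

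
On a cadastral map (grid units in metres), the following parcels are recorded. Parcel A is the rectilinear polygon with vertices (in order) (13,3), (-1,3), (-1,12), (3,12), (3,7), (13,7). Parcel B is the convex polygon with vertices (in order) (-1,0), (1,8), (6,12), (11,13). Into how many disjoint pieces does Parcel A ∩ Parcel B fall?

1

Parcel A ∩ Parcel B is a single connected region.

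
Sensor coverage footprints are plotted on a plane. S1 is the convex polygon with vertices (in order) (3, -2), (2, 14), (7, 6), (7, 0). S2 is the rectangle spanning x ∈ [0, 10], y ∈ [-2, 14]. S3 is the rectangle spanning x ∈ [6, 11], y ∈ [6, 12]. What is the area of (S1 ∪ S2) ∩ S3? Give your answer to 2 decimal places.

24.00

The region (S1 ∪ S2) ∩ S3 is the polygon with vertices (10,6), (6,6), (6,12), (10,12).
By the shoelace formula its area is 24.00.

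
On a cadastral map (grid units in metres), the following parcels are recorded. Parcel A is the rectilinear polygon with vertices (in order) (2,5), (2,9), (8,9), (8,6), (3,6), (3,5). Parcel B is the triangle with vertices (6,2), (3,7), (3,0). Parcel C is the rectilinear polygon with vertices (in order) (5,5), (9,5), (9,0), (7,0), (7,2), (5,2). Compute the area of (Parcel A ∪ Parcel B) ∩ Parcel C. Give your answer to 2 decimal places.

The region (Parcel A ∪ Parcel B) ∩ Parcel C is the polygon with vertices (6,2), (5,2), (5,3.667).
By the shoelace formula its area is 0.83.

0.83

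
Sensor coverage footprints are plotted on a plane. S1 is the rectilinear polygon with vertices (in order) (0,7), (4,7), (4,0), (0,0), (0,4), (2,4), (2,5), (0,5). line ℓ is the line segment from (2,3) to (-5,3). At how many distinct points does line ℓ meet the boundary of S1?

The segment meets the boundary at (0,3).

1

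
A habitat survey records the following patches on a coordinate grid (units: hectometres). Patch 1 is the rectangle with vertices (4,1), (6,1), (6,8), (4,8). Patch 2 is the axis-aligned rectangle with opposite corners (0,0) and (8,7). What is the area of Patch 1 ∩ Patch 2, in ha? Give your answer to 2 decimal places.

12.00

|Patch 1∩Patch 2|: x∈[4,6], y∈[1,7] → 2·6 = 12.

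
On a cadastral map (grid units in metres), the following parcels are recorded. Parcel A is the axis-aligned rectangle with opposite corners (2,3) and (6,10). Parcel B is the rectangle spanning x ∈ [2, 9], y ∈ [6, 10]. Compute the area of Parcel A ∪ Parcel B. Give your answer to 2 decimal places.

40.00

By inclusion–exclusion:
Individual areas: |Parcel A| = 28, |Parcel B| = 28.
|Parcel A∩Parcel B|: x∈[2,6], y∈[6,10] → 4·4 = 16.
|Parcel A ∪ Parcel B| = 56 − 16 = 40.00.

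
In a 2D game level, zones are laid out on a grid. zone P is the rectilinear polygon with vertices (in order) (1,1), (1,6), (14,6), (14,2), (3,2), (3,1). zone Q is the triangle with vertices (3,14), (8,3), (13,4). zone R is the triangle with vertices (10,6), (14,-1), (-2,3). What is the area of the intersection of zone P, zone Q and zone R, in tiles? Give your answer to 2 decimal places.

8.11

The intersection is the polygon with vertices (8,3), (6.98,5.245), (10,6), (11.333,3.667).
By the shoelace formula its area is 8.11.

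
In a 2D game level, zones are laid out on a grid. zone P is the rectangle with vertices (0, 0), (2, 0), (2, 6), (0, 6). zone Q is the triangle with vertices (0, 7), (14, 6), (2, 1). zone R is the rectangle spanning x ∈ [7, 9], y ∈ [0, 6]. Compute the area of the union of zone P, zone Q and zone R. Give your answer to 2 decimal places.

By inclusion–exclusion:
Individual areas: |zone P| = 12, |zone Q| = 41, |zone R| = 12.
|zone P∩zone Q| = 4.1667.
|zone P∩zone R| = 0 (no overlap).
|zone Q∩zone R| = 5.
|zone P∩zone Q∩zone R| = 0.
|zone P ∪ zone Q ∪ zone R| = 65 − 9.1667 + 0 = 55.83.

55.83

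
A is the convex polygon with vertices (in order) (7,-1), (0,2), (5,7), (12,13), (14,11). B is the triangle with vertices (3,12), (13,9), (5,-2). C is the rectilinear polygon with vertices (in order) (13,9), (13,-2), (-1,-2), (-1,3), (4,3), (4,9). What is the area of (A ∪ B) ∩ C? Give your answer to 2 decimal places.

65.48

|A ∪ B| = 96.0215.
|(A ∪ B) ∩ C| = 65.48.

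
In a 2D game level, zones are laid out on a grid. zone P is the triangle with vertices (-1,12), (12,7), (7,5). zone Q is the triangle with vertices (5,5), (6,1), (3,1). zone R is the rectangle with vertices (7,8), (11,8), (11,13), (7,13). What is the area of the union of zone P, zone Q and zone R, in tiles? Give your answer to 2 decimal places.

50.39

By inclusion–exclusion:
Individual areas: |zone P| = 25.5, |zone Q| = 6, |zone R| = 20.
|zone P∩zone Q| = 0.
|zone P∩zone R| = 1.1077.
|zone Q∩zone R| = 0.
|zone P∩zone Q∩zone R| = 0.
|zone P ∪ zone Q ∪ zone R| = 51.5 − 1.1077 + 0 = 50.39.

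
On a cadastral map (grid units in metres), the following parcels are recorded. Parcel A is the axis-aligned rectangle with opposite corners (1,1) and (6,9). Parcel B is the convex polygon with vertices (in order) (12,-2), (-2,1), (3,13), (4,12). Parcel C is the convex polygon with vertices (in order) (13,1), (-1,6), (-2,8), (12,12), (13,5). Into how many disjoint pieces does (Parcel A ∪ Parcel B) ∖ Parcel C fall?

2

(Parcel A ∪ Parcel B) ∖ Parcel C splits into 2 disjoint pieces (area 51.7497, area 7.2594).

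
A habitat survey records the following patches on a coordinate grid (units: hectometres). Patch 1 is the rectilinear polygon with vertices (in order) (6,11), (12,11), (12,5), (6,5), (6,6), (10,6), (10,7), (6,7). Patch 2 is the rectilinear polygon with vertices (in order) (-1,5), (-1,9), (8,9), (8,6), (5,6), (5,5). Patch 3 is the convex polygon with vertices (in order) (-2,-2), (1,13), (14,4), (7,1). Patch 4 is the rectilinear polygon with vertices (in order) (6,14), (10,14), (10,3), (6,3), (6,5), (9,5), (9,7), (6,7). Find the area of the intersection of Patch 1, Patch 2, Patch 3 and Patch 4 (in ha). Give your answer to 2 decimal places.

3.48

The intersection is the polygon with vertices (6.778,9), (8,8.154), (8,7), (6,7), (6,9).
By the shoelace formula its area is 3.48.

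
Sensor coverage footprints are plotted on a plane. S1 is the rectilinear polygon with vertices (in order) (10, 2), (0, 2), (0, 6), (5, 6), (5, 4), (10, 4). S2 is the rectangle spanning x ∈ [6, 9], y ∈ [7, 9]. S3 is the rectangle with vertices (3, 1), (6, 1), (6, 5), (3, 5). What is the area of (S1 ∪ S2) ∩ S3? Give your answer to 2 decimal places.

8.00

The region (S1 ∪ S2) ∩ S3 is the polygon with vertices (3,2), (3,5), (5,5), (5,4), (6,4), (6,2).
By the shoelace formula its area is 8.00.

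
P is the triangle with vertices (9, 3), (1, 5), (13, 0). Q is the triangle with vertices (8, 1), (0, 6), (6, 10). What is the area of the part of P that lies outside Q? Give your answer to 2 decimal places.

4.52

|P| = 8, |P∩Q| = 3.4815.
|P ∖ Q| = |P| − |P∩Q| = 8 − 3.4815 = 4.52.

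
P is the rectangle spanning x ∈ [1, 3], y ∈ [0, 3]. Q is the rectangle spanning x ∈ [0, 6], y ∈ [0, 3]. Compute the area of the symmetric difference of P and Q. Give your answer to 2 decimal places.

|P∩Q|: x∈[1,3], y∈[0,3] → 2·3 = 6.
|P △ Q| = |P| + |Q| − 2·|P∩Q| = 6 + 18 − 12 = 12.00.

12.00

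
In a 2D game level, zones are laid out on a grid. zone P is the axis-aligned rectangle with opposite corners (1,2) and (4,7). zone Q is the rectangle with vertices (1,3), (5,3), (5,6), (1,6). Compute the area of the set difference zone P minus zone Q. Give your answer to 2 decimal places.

|zone P∩zone Q|: x∈[1,4], y∈[3,6] → 3·3 = 9.
|zone P| = 15.
|zone P ∖ zone Q| = |zone P| − |zone P∩zone Q| = 15 − 9 = 6.00.

6.00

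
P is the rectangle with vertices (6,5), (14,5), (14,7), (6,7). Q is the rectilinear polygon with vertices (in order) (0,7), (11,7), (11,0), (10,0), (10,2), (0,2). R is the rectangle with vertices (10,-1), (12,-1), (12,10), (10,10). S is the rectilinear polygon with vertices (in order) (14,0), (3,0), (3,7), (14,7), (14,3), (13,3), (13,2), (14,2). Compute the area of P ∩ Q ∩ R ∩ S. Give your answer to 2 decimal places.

2.00

The intersection is the polygon with vertices (10,5), (10,7), (11,7), (11,5).
By the shoelace formula its area is 2.00.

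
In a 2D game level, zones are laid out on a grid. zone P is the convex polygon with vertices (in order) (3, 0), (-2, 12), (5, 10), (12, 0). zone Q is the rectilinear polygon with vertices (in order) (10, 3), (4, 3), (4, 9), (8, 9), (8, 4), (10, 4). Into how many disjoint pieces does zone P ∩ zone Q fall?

zone P ∩ zone Q is a single connected region.

1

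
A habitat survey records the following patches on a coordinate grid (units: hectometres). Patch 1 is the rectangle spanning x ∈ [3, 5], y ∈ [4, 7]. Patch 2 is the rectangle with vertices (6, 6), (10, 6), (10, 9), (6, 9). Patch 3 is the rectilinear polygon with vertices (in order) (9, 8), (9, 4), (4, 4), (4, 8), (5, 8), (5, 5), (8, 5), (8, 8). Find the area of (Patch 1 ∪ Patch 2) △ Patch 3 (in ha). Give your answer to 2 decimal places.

|Patch 1 ∪ Patch 2| = 18.
|(Patch 1 ∪ Patch 2) ∩ Patch 3| = 5.
|(Patch 1 ∪ Patch 2) △ Patch 3| = 18 + 11 − 10 = 19.00.

19.00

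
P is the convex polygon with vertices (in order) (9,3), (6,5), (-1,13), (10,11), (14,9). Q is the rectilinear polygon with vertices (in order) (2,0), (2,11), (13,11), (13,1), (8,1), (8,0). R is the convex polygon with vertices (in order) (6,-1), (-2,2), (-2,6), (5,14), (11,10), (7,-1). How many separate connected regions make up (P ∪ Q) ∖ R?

(P ∪ Q) ∖ R splits into 3 disjoint pieces (area 5.4444, area 36.8131, area 0.3333).

3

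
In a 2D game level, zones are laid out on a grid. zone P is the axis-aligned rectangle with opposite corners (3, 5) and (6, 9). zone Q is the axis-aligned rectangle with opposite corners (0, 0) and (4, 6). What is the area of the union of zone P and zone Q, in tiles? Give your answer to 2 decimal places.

35.00

By inclusion–exclusion:
Individual areas: |zone P| = 12, |zone Q| = 24.
|zone P∩zone Q|: x∈[3,4], y∈[5,6] → 1·1 = 1.
|zone P ∪ zone Q| = 36 − 1 = 35.00.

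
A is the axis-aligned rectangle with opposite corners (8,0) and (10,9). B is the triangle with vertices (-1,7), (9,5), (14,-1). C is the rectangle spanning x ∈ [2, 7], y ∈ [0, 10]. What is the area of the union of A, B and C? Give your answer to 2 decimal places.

By inclusion–exclusion:
Individual areas: |A| = 18, |B| = 25, |C| = 50.
|A∩B| = 6.1667.
|A∩C| = 0 (no overlap).
|B∩C| = 9.1667.
|A∩B∩C| = 0.
|A ∪ B ∪ C| = 93 − 15.3333 + 0 = 77.67.

77.67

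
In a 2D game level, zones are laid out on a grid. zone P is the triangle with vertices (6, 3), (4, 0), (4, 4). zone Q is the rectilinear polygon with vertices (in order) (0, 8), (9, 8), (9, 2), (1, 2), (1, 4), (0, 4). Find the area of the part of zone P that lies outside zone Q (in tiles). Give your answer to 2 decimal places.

|zone P| = 4, |zone P∩zone Q| = 2.6667.
|zone P ∖ zone Q| = |zone P| − |zone P∩zone Q| = 4 − 2.6667 = 1.33.

1.33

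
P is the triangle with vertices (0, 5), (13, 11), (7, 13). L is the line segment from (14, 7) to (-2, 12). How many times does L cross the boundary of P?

2

The segment meets the boundary at (4.38,10.006), (8.236,8.801).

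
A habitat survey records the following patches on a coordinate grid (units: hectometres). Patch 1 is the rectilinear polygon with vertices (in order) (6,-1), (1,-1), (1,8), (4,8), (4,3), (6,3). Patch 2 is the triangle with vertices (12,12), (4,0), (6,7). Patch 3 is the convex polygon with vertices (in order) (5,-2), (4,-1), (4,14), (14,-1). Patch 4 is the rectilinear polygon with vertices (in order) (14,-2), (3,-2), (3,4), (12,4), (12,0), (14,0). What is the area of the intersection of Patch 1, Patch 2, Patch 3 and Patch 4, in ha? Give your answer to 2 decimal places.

1.71

The intersection is the polygon with vertices (4.857,3), (6,3), (4,0).
By the shoelace formula its area is 1.71.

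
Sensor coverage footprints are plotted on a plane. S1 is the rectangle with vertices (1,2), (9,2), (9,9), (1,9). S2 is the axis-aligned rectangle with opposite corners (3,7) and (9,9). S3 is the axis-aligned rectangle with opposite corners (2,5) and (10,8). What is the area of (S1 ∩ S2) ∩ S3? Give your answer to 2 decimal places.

The region (S1 ∩ S2) ∩ S3 is the polygon with vertices (3,7), (3,8), (9,8), (9,7).
By the shoelace formula its area is 6.00.

6.00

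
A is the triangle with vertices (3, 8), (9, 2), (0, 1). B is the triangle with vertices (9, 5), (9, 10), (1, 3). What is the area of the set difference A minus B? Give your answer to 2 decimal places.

23.47

|A| = 30, |A∩B| = 6.5333.
|A ∖ B| = |A| − |A∩B| = 30 − 6.5333 = 23.47.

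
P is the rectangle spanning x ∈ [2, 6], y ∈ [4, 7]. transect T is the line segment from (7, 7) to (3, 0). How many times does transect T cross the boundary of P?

2

The segment meets the boundary at (5.286,4), (6,5.25).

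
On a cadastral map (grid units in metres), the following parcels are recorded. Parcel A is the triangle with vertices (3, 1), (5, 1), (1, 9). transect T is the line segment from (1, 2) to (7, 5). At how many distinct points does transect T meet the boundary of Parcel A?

2

The segment meets the boundary at (3.8,3.4), (2.556,2.778).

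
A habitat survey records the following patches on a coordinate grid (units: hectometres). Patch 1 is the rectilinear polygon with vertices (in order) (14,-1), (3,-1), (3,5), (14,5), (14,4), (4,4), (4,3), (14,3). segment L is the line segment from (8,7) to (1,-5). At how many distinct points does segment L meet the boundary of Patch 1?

4

The segment meets the boundary at (3.333,-1), (5.667,3), (6.25,4), (6.833,5).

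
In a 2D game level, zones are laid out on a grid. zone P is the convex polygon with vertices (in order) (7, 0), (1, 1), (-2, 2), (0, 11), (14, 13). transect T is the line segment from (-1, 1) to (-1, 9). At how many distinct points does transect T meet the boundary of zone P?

The segment meets the boundary at (-1,6.5), (-1,1.667).

2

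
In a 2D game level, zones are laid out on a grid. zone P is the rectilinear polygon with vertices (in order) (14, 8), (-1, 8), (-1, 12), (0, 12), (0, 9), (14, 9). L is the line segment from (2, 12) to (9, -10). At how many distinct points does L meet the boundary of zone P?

The segment meets the boundary at (2.955,9), (3.273,8).

2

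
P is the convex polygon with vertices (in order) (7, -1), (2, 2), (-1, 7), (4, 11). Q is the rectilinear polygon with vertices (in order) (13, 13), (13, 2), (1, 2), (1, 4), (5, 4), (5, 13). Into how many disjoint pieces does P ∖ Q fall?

P ∖ Q splits into 2 disjoint pieces (area 6.375, area 27.3333).

2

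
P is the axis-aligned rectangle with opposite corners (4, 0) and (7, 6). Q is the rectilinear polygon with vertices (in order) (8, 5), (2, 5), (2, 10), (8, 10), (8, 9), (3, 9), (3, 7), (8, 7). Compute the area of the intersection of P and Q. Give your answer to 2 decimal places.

3.00

The intersection is the polygon with vertices (4,6), (7,6), (7,5), (4,5).
By the shoelace formula its area is 3.00.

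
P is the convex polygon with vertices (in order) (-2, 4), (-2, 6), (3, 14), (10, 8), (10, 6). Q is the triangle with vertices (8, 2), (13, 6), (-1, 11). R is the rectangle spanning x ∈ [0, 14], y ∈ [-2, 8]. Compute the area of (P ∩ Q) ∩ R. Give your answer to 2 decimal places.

15.36

The region (P ∩ Q) ∩ R is the polygon with vertices (10,7.071), (10,6), (4.857,5.143), (2,8), (7.4,8).
By the shoelace formula its area is 15.36.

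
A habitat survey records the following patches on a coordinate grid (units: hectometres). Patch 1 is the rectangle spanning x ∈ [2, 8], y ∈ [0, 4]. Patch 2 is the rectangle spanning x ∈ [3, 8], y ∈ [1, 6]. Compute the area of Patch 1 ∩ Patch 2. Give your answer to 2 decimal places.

15.00

|Patch 1∩Patch 2|: x∈[3,8], y∈[1,4] → 5·3 = 15.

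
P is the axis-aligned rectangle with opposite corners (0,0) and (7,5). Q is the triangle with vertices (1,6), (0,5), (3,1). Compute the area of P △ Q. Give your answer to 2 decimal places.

32.90

|P| = 35, |Q| = 3.5, |P∩Q| = 2.8.
|P △ Q| = |P| + |Q| − 2·|P∩Q| = 35 + 3.5 − 5.6 = 32.90.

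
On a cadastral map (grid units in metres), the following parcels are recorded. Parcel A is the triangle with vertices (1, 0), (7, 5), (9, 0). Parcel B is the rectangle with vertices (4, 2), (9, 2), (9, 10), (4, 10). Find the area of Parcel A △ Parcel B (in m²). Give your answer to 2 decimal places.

45.90

|Parcel A| = 20, |Parcel B| = 40, |Parcel A∩Parcel B| = 7.05.
|Parcel A △ Parcel B| = |Parcel A| + |Parcel B| − 2·|Parcel A∩Parcel B| = 20 + 40 − 14.1 = 45.90.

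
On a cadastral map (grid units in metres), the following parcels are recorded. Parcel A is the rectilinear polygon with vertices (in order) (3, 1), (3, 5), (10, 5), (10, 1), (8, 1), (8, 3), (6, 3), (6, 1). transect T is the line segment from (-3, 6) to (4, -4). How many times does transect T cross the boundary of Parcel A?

0

The segment lies entirely outside Parcel A and never meets its boundary.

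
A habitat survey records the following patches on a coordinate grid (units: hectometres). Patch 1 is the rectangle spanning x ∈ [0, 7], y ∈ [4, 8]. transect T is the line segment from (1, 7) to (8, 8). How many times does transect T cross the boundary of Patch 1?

1

The segment meets the boundary at (7,7.857).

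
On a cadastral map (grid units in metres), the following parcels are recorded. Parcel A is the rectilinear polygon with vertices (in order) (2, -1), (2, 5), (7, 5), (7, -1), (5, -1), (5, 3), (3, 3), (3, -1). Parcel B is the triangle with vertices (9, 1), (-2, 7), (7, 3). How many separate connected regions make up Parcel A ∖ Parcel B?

Parcel A ∖ Parcel B splits into 2 disjoint pieces (area 14.2727, area 4.5).

2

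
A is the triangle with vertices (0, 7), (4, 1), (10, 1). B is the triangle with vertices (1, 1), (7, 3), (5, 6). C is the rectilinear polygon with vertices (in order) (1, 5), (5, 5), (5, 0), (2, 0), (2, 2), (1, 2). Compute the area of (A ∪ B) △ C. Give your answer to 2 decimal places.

|A ∪ B| = 23.1006.
|(A ∪ B) ∩ C| = 10.5887.
|(A ∪ B) △ C| = 23.1006 + 18 − 21.1773 = 19.92.

19.92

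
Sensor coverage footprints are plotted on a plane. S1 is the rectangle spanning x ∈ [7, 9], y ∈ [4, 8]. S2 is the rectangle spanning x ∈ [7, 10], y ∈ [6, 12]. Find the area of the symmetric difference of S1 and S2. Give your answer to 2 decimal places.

|S1∩S2|: x∈[7,9], y∈[6,8] → 2·2 = 4.
|S1 △ S2| = |S1| + |S2| − 2·|S1∩S2| = 8 + 18 − 8 = 18.00.

18.00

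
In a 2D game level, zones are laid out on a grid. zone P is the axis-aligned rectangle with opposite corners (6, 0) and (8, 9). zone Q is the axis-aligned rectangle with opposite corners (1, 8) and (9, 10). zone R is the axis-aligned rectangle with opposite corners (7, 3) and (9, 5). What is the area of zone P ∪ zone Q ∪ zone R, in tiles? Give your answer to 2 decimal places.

By inclusion–exclusion:
Individual areas: |zone P| = 18, |zone Q| = 16, |zone R| = 4.
|zone P∩zone Q|: x∈[6,8], y∈[8,9] → 2·1 = 2.
|zone P∩zone R|: x∈[7,8], y∈[3,5] → 1·2 = 2.
|zone Q∩zone R| = 0 (no overlap).
|zone P∩zone Q∩zone R| = 0.
|zone P ∪ zone Q ∪ zone R| = 38 − 4 + 0 = 34.00.

34.00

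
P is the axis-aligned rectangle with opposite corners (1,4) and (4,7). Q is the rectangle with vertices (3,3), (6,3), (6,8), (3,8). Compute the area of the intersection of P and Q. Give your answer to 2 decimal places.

3.00

|P∩Q|: x∈[3,4], y∈[4,7] → 1·3 = 3.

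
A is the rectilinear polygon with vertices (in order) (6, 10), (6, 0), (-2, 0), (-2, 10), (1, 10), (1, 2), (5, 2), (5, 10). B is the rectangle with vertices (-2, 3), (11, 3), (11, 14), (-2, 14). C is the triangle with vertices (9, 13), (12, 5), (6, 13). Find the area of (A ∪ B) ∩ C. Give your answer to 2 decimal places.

The region (A ∪ B) ∩ C is the polygon with vertices (11,6.333), (6,13), (9,13), (11,7.667).
By the shoelace formula its area is 11.33.

11.33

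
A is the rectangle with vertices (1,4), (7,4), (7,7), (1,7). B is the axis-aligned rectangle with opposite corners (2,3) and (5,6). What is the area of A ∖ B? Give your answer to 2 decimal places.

|A∩B|: x∈[2,5], y∈[4,6] → 3·2 = 6.
|A| = 18.
|A ∖ B| = |A| − |A∩B| = 18 − 6 = 12.00.

12.00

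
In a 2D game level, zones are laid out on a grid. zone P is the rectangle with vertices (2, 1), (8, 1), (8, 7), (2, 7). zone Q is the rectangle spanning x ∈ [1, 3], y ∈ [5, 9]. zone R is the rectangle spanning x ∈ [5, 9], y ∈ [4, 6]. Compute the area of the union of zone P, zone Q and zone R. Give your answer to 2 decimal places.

By inclusion–exclusion:
Individual areas: |zone P| = 36, |zone Q| = 8, |zone R| = 8.
|zone P∩zone Q|: x∈[2,3], y∈[5,7] → 1·2 = 2.
|zone P∩zone R|: x∈[5,8], y∈[4,6] → 3·2 = 6.
|zone Q∩zone R| = 0 (no overlap).
|zone P∩zone Q∩zone R| = 0.
|zone P ∪ zone Q ∪ zone R| = 52 − 8 + 0 = 44.00.

44.00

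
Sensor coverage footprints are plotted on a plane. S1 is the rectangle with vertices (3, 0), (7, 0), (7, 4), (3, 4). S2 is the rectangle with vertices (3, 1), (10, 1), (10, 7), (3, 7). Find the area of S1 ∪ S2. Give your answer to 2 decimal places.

By inclusion–exclusion:
Individual areas: |S1| = 16, |S2| = 42.
|S1∩S2|: x∈[3,7], y∈[1,4] → 4·3 = 12.
|S1 ∪ S2| = 58 − 12 = 46.00.

46.00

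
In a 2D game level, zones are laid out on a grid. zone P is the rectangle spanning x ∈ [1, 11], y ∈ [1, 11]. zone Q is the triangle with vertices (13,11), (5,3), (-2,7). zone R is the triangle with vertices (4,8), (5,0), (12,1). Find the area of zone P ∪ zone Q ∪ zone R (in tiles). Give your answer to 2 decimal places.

By inclusion–exclusion:
Individual areas: |zone P| = 100, |zone Q| = 44, |zone R| = 28.5.
|zone P∩zone Q| = 38.7619.
|zone P∩zone R| = 24.5.
|zone Q∩zone R| = 7.4942.
|zone P∩zone Q∩zone R| = 7.4942.
|zone P ∪ zone Q ∪ zone R| = 172.5 − 70.7561 + 7.4942 = 109.24.

109.24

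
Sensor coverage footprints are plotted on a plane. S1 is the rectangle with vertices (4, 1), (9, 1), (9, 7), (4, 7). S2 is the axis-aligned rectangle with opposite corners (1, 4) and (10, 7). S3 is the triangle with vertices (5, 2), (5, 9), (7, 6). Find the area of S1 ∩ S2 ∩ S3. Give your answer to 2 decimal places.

4.67

The intersection is the polygon with vertices (5,4), (5,7), (6.333,7), (7,6), (6,4).
By the shoelace formula its area is 4.67.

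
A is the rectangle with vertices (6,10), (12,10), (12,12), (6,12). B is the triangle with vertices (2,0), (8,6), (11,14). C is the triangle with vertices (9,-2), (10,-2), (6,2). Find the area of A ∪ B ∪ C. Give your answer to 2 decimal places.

27.39

By inclusion–exclusion:
Individual areas: |A| = 12, |B| = 15, |C| = 2.
|A∩B| = 1.6071.
|A∩C| = 0.
|B∩C| = 0.
|A∩B∩C| = 0.
|A ∪ B ∪ C| = 29 − 1.6071 + 0 = 27.39.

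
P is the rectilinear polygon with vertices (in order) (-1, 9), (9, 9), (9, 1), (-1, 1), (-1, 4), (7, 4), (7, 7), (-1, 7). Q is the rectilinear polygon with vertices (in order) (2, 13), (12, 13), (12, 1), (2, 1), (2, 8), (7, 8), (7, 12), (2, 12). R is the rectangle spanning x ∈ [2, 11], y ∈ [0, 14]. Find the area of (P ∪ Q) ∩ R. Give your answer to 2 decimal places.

|P ∪ Q| = 120.
|(P ∪ Q) ∩ R| = 93.00.

93.00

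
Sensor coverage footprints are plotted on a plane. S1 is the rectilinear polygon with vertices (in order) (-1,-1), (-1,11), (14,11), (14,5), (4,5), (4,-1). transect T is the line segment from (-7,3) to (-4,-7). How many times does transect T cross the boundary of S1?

0

The segment lies entirely outside S1 and never meets its boundary.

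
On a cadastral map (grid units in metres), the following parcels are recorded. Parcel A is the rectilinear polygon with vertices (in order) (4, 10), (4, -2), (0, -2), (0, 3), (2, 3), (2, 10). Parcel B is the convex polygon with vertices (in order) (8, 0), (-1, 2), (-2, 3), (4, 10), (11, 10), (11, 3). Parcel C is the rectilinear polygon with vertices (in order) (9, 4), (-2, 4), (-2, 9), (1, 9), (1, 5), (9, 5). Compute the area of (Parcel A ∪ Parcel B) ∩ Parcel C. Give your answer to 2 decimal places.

10.68

The region (Parcel A ∪ Parcel B) ∩ Parcel C is the polygon with vertices (1,6.5), (1,5), (9,5), (9,4), (-1.143,4).
By the shoelace formula its area is 10.68.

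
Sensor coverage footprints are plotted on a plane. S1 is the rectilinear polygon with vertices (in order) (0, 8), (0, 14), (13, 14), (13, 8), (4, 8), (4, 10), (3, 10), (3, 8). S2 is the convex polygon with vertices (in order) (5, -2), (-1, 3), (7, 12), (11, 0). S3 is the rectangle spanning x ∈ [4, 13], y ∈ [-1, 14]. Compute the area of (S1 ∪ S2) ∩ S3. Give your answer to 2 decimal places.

|S1 ∪ S2| = 153.3958.
|(S1 ∪ S2) ∩ S3| = 104.83.

104.83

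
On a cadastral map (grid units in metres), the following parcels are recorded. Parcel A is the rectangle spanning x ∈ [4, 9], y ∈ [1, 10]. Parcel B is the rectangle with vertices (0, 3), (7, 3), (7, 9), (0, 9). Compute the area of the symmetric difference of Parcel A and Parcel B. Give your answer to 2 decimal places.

|Parcel A∩Parcel B|: x∈[4,7], y∈[3,9] → 3·6 = 18.
|Parcel A △ Parcel B| = |Parcel A| + |Parcel B| − 2·|Parcel A∩Parcel B| = 45 + 42 − 36 = 51.00.

51.00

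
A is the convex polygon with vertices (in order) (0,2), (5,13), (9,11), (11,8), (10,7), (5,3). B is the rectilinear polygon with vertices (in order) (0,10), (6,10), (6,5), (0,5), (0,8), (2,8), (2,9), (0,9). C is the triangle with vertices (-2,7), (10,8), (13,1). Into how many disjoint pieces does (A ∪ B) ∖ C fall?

2

(A ∪ B) ∖ C splits into 2 disjoint pieces (area 12.0545, area 33.5621).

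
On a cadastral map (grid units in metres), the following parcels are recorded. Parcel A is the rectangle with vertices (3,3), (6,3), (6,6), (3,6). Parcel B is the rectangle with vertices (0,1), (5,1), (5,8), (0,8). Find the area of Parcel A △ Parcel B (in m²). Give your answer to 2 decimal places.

|Parcel A∩Parcel B|: x∈[3,5], y∈[3,6] → 2·3 = 6.
|Parcel A △ Parcel B| = |Parcel A| + |Parcel B| − 2·|Parcel A∩Parcel B| = 9 + 35 − 12 = 32.00.

32.00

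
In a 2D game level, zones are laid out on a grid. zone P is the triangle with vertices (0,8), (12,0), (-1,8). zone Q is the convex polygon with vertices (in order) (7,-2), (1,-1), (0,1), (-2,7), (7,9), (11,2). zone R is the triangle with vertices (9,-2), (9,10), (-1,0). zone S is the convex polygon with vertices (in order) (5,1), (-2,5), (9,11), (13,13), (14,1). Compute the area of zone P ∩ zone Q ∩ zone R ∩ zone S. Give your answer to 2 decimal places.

1.38

The intersection is the polygon with vertices (4.2,5.2), (9,2), (9,1.846), (3.952,4.952).
By the shoelace formula its area is 1.38.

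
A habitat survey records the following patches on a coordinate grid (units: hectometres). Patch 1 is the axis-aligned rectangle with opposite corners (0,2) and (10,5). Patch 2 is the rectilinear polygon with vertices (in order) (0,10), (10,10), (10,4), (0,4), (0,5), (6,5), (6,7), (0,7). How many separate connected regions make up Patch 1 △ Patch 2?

Patch 1 △ Patch 2 splits into 2 disjoint pieces (area 20, area 38).

2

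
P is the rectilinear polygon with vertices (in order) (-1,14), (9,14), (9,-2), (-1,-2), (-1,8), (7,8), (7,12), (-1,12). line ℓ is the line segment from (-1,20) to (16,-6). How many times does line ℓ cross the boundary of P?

The segment meets the boundary at (4.231,12), (6.846,8), (2.923,14), (9,4.706).

4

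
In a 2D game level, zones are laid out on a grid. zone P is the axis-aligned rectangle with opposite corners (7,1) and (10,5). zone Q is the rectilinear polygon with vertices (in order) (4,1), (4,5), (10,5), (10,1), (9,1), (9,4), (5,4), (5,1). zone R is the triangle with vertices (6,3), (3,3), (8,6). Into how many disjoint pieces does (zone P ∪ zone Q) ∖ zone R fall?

(zone P ∪ zone Q) ∖ zone R splits into 3 disjoint pieces (area 12, area 2, area 1.6333).

3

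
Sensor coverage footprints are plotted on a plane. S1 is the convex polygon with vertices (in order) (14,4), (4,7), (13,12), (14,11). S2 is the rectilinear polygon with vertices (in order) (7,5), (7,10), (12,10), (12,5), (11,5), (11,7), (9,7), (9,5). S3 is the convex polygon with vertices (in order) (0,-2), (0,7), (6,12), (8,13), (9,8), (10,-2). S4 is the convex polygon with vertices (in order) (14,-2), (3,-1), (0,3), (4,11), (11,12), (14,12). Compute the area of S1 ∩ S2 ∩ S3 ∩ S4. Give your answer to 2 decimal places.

The intersection is the polygon with vertices (8.68,9.6), (9,8), (9.1,7), (9,7), (9,5.5), (7,6.1), (7,8.667).
By the shoelace formula its area is 6.61.

6.61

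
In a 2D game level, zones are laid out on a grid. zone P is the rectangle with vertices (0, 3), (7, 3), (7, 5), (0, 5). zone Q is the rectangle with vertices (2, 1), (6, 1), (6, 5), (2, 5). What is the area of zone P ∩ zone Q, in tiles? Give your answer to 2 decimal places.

|zone P∩zone Q|: x∈[2,6], y∈[3,5] → 4·2 = 8.

8.00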